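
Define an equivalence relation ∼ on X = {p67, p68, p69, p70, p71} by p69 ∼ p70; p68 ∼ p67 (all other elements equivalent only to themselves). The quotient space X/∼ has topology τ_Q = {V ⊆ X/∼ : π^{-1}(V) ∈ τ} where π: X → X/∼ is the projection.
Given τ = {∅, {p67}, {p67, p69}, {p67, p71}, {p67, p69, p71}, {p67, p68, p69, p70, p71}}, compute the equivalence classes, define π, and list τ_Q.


X/∼ = {[p67=p68], [p69=p70], [p71]}; |τ_Q| = 2.

Equivalence classes: [p67=p68], [p69=p70], [p71].
Quotient map π: X → X/∼ sends p67 ↦ [p67=p68], p68 ↦ [p67=p68], p69 ↦ [p69=p70], p70 ↦ [p69=p70], p71 ↦ [p71].
For each subset V ⊆ X/∼, compute π^{-1}(V) ⊆ X and check whether π^{-1}(V) ∈ τ. V is open in τ_Q iff π^{-1}(V) ∈ τ.
  V = {}: π^{-1}(V) = ∅ ∈ τ ✓.
  V = {[p67=p68]}: π^{-1}(V) = {p67, p68} ∉ τ ✗.
  V = {[p69=p70]}: π^{-1}(V) = {p69, p70} ∉ τ ✗.
  V = {[p67=p68], [p69=p70]}: π^{-1}(V) = {p67, p68, p69, p70} ∉ τ ✗.
  V = {[p71]}: π^{-1}(V) = {p71} ∉ τ ✗.
  V = {[p67=p68], [p71]}: π^{-1}(V) = {p67, p68, p71} ∉ τ ✗.
  V = {[p69=p70], [p71]}: π^{-1}(V) = {p69, p70, p71} ∉ τ ✗.
  V = {[p67=p68], [p69=p70], [p71]}: π^{-1}(V) = {p67, p68, p69, p70, p71} ∈ τ ✓.
Open sets in the quotient: τ_Q = {{}, {[p67=p68], [p69=p70], [p71]}} (2 elements).


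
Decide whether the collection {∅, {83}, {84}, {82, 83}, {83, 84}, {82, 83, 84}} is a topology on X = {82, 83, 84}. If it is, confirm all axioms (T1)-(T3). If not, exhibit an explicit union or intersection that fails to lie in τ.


τ IS a topology on X.

Axiom (T1): ∅ ∈ τ? Yes; X ∈ τ? Yes.
Axiom (T2/T3): check pairwise unions and intersections of members of τ.
All pairwise intersections and unions checked — each lies in τ. Therefore τ satisfies (T1), (T2), (T3): it IS a topology on X.


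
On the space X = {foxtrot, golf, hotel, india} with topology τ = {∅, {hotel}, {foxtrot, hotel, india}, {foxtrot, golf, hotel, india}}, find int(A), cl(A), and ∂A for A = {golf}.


int(A) = ∅, cl(A) = {golf}, ∂A = {golf}.

Closed sets in (X, τ) are complements of opens:
  closed(X, τ) = {∅, {golf}, {foxtrot, golf, india}, {foxtrot, golf, hotel, india}}.
int(A) = ⋃ {U ∈ τ : U ⊆ A}. Opens contained in A: ∅.
Taking the union of these: int(A) = ∅.
cl(A) = ⋂ {C closed : A ⊆ C}. Closed sets containing A: {golf}, {foxtrot, golf, india}, {foxtrot, golf, hotel, india}.
Intersecting these: cl(A) = {golf}.
∂A = cl(A) ∖ int(A) = {golf} ∖ ∅ = {golf}.


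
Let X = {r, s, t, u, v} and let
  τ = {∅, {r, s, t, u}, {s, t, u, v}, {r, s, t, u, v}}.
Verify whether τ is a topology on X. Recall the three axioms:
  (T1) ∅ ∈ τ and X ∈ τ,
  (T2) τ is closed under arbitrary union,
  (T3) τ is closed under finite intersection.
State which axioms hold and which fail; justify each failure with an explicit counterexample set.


τ is NOT a topology on X.

Axiom (T1): ∅ ∈ τ? Yes; X ∈ τ? Yes.
Axiom (T2/T3): check pairwise unions and intersections of members of τ.
Counterexample for (T3): {r, s, t, u} ∩ {s, t, u, v} = {s, t, u} ∉ τ. Therefore τ is NOT a topology.


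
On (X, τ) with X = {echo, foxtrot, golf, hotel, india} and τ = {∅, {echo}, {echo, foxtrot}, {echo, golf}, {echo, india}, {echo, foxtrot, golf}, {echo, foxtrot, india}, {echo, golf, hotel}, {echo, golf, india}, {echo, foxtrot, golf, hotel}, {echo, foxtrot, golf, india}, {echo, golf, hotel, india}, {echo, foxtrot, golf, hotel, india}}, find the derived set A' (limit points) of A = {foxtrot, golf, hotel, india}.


A' = {hotel}

For each x ∈ X, list the open sets U ∈ τ with x ∈ U, then check whether U ∩ (A ∖ {x}) ≠ ∅ for every such U.
  x = echo: open {echo} ∋ x has {echo} ∩ (A ∖ {echo}) = ∅, so x is NOT a limit point.
  x = foxtrot: open {echo, foxtrot} ∋ x has {echo, foxtrot} ∩ (A ∖ {foxtrot}) = ∅, so x is NOT a limit point.
  x = golf: open {echo, golf} ∋ x has {echo, golf} ∩ (A ∖ {golf}) = ∅, so x is NOT a limit point.
  x = hotel: opens ∋ x are {echo, golf, hotel}, {echo, foxtrot, golf, hotel}, {echo, golf, hotel, india}, {echo, foxtrot, golf, hotel, india}; each meets A ∖ {hotel}, so x IS a limit point.
  x = india: open {echo, india} ∋ x has {echo, india} ∩ (A ∖ {india}) = ∅, so x is NOT a limit point.
Collecting: A' = {hotel}.


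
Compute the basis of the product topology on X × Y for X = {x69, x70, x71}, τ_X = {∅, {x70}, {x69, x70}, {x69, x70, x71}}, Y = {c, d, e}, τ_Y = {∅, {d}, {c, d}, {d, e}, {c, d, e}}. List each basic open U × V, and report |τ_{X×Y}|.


Basis B = {∅ × ∅, {x70} × {d}, {x69, x70} × {d}, {x70} × {c, d}, {x70} × {d, e}, {x69, x70, x71} × {d}, {x70} × {c, d, e}, {x69, x70} × {c, d}, {x69, x70} × {d, e}, {x69, x70} × {c, d, e}, {x69, x70, x71} × {c, d}, {x69, x70, x71} × {d, e}, {x69, x70, x71} × {c, d, e}}; |τ_{X×Y}| = 30.

Enumerate products U × V with U ∈ τ_X, V ∈ τ_Y (deduplicated):
  ∅ × ∅ = {} (∅)
  {x70} × {d} = {(x70,d)}
  {x69, x70} × {d} = {(x69,d), (x70,d)}
  {x70} × {c, d} = {(x70,c), (x70,d)}
  {x70} × {d, e} = {(x70,d), (x70,e)}
  {x69, x70, x71} × {d} = {(x69,d), (x70,d), (x71,d)}
  {x70} × {c, d, e} = {(x70,c), (x70,d), (x70,e)}
  {x69, x70} × {c, d} = {(x69,c), (x69,d), (x70,c), (x70,d)}
  {x69, x70} × {d, e} = {(x69,d), (x69,e), (x70,d), (x70,e)}
  {x69, x70} × {c, d, e} = {(x69,c), (x69,d), (x69,e), (x70,c), (x70,d), (x70,e)}
  {x69, x70, x71} × {c, d} = {(x69,c), (x69,d), (x70,c), (x70,d), (x71,c), (x71,d)}
  {x69, x70, x71} × {d, e} = {(x69,d), (x69,e), (x70,d), (x70,e), (x71,d), (x71,e)}
  {x69, x70, x71} × {c, d, e} = {(x69,c), (x69,d), (x69,e), (x70,c), (x70,d), (x70,e), (x71,c), (x71,d), (x71,e)}
These 13 distinct sets form the basis B.
Close under arbitrary unions to get τ_{X×Y}; counting gives |τ_{X×Y}| = 30.


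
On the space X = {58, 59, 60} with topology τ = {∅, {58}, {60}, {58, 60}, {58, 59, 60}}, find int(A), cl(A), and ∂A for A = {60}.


int(A) = {60}, cl(A) = {59, 60}, ∂A = {59}.

Closed sets in (X, τ) are complements of opens:
  closed(X, τ) = {∅, {59}, {58, 59}, {59, 60}, {58, 59, 60}}.
int(A) = ⋃ {U ∈ τ : U ⊆ A}. Opens contained in A: ∅, {60}.
Taking the union of these: int(A) = {60}.
cl(A) = ⋂ {C closed : A ⊆ C}. Closed sets containing A: {59, 60}, {58, 59, 60}.
Intersecting these: cl(A) = {59, 60}.
∂A = cl(A) ∖ int(A) = {59, 60} ∖ {60} = {59}.


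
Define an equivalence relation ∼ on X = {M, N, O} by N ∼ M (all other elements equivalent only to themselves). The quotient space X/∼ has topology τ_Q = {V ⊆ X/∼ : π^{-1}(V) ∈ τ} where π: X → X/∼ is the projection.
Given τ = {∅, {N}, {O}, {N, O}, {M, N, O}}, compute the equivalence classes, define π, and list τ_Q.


X/∼ = {[M=N], [O]}; |τ_Q| = 3.

Equivalence classes: [M=N], [O].
Quotient map π: X → X/∼ sends M ↦ [M=N], N ↦ [M=N], O ↦ [O].
For each subset V ⊆ X/∼, compute π^{-1}(V) ⊆ X and check whether π^{-1}(V) ∈ τ. V is open in τ_Q iff π^{-1}(V) ∈ τ.
  V = {}: π^{-1}(V) = ∅ ∈ τ ✓.
  V = {[M=N]}: π^{-1}(V) = {M, N} ∉ τ ✗.
  V = {[O]}: π^{-1}(V) = {O} ∈ τ ✓.
  V = {[M=N], [O]}: π^{-1}(V) = {M, N, O} ∈ τ ✓.
Open sets in the quotient: τ_Q = {{}, {[O]}, {[M=N], [O]}} (3 elements).


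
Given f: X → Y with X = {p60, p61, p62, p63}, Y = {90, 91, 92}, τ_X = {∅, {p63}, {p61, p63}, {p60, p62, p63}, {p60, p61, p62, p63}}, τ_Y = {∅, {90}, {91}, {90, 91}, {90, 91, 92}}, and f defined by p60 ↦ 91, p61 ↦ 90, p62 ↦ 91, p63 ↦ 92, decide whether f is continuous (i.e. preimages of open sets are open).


f is NOT continuous.

Compute f^{-1}(U) for each U ∈ τ_Y:
  U = ∅: f^{-1}(U) = ∅ ∈ τ_X ✓.
  U = {90}: f^{-1}(U) = {p61} ∉ τ_X ✗.
  U = {91}: f^{-1}(U) = {p60, p62} ∉ τ_X ✗.
  U = {90, 91}: f^{-1}(U) = {p60, p61, p62} ∉ τ_X ✗.
  U = {90, 91, 92}: f^{-1}(U) = {p60, p61, p62, p63} ∈ τ_X ✓.
Found U = {90} with f^{-1}(U) = {p61} not in τ_X. Therefore f is NOT continuous.


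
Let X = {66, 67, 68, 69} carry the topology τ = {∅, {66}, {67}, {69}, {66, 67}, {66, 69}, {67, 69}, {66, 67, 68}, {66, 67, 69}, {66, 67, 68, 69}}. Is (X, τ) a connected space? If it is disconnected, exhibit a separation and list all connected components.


(X, τ) is disconnected; components = [{69}, {66, 67, 68}].

Find clopen sets (U ∈ τ with X ∖ U ∈ τ):
  U = ∅, X ∖ U = {66, 67, 68, 69} — both open, so U is clopen.
  U = {69}, X ∖ U = {66, 67, 68} — both open, so U is clopen.
  U = {66, 67, 68}, X ∖ U = {69} — both open, so U is clopen.
  U = {66, 67, 68, 69}, X ∖ U = ∅ — both open, so U is clopen.
Nontrivial clopen(s) exist: e.g. {66, 67, 68}. So (X, τ) is disconnected.
Compute connected components by grouping points that agree on all clopens:
  component: {69}
  component: {66, 67, 68}


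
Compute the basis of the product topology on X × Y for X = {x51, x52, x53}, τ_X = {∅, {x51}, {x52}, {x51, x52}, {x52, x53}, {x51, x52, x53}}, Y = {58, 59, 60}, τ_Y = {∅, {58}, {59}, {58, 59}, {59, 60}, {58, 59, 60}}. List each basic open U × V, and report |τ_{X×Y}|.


Basis B = {∅ × ∅, {x51} × {58}, {x51} × {59}, {x52} × {58}, {x52} × {59}, {x51} × {58, 59}, {x51, x52} × {58}, {x51} × {59, 60}, {x51, x52} × {59}, {x52} × {58, 59}, {x52, x53} × {58}, {x52} × {59, 60}, {x52, x53} × {59}, {x51} × {58, 59, 60}, {x51, x52, x53} × {58}, {x51, x52, x53} × {59}, {x52} × {58, 59, 60}, {x51, x52} × {58, 59}, {x51, x52} × {59, 60}, {x52, x53} × {58, 59}, {x52, x53} × {59, 60}, {x51, x52} × {58, 59, 60}, {x51, x52, x53} × {58, 59}, {x51, x52, x53} × {59, 60}, {x52, x53} × {58, 59, 60}, {x51, x52, x53} × {58, 59, 60}}; |τ_{X×Y}| = 108.

Enumerate products U × V with U ∈ τ_X, V ∈ τ_Y (deduplicated):
  ∅ × ∅ = {} (∅)
  {x51} × {58} = {(x51,58)}
  {x51} × {59} = {(x51,59)}
  {x52} × {58} = {(x52,58)}
  {x52} × {59} = {(x52,59)}
  {x51} × {58, 59} = {(x51,58), (x51,59)}
  {x51, x52} × {58} = {(x51,58), (x52,58)}
  {x51} × {59, 60} = {(x51,59), (x51,60)}
  {x51, x52} × {59} = {(x51,59), (x52,59)}
  {x52} × {58, 59} = {(x52,58), (x52,59)}
  {x52, x53} × {58} = {(x52,58), (x53,58)}
  {x52} × {59, 60} = {(x52,59), (x52,60)}
  {x52, x53} × {59} = {(x52,59), (x53,59)}
  {x51} × {58, 59, 60} = {(x51,58), (x51,59), (x51,60)}
  {x51, x52, x53} × {58} = {(x51,58), (x52,58), (x53,58)}
  {x51, x52, x53} × {59} = {(x51,59), (x52,59), (x53,59)}
  {x52} × {58, 59, 60} = {(x52,58), (x52,59), (x52,60)}
  {x51, x52} × {58, 59} = {(x51,58), (x51,59), (x52,58), (x52,59)}
  {x51, x52} × {59, 60} = {(x51,59), (x51,60), (x52,59), (x52,60)}
  {x52, x53} × {58, 59} = {(x52,58), (x52,59), (x53,58), (x53,59)}
  {x52, x53} × {59, 60} = {(x52,59), (x52,60), (x53,59), (x53,60)}
  {x51, x52} × {58, 59, 60} = {(x51,58), (x51,59), (x51,60), (x52,58), (x52,59), (x52,60)}
  {x51, x52, x53} × {58, 59} = {(x51,58), (x51,59), (x52,58), (x52,59), (x53,58), (x53,59)}
  {x51, x52, x53} × {59, 60} = {(x51,59), (x51,60), (x52,59), (x52,60), (x53,59), (x53,60)}
  {x52, x53} × {58, 59, 60} = {(x52,58), (x52,59), (x52,60), (x53,58), (x53,59), (x53,60)}
  {x51, x52, x53} × {58, 59, 60} = {(x51,58), (x51,59), (x51,60), (x52,58), (x52,59), (x52,60), (x53,58), (x53,59), (x53,60)}
These 26 distinct sets form the basis B.
Close under arbitrary unions to get τ_{X×Y}; counting gives |τ_{X×Y}| = 108.


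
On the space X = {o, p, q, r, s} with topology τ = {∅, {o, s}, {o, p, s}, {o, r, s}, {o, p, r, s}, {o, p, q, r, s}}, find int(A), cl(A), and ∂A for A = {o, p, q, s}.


int(A) = {o, p, s}, cl(A) = {o, p, q, r, s}, ∂A = {q, r}.

Closed sets in (X, τ) are complements of opens:
  closed(X, τ) = {∅, {q}, {p, q}, {q, r}, {p, q, r}, {o, p, q, r, s}}.
int(A) = ⋃ {U ∈ τ : U ⊆ A}. Opens contained in A: ∅, {o, s}, {o, p, s}.
Taking the union of these: int(A) = {o, p, s}.
cl(A) = ⋂ {C closed : A ⊆ C}. Closed sets containing A: {o, p, q, r, s}.
Intersecting these: cl(A) = {o, p, q, r, s}.
∂A = cl(A) ∖ int(A) = {o, p, q, r, s} ∖ {o, p, s} = {q, r}.


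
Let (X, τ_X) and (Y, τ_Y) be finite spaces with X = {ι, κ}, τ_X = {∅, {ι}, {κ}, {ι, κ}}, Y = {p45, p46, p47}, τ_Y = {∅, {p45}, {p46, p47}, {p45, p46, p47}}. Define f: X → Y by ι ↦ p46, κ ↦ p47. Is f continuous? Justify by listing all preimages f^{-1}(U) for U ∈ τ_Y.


f IS continuous.

Compute f^{-1}(U) for each U ∈ τ_Y:
  U = ∅: f^{-1}(U) = ∅ ∈ τ_X ✓.
  U = {p45}: f^{-1}(U) = ∅ ∈ τ_X ✓.
  U = {p46, p47}: f^{-1}(U) = {ι, κ} ∈ τ_X ✓.
  U = {p45, p46, p47}: f^{-1}(U) = {ι, κ} ∈ τ_X ✓.
Every preimage lies in τ_X, so f IS continuous.


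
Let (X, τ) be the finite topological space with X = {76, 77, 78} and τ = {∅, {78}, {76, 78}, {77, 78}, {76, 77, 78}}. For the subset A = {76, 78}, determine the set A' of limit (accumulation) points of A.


A' = {76, 77}

For each x ∈ X, list the open sets U ∈ τ with x ∈ U, then check whether U ∩ (A ∖ {x}) ≠ ∅ for every such U.
  x = 76: opens ∋ x are {76, 78}, {76, 77, 78}; each meets A ∖ {76}, so x IS a limit point.
  x = 77: opens ∋ x are {77, 78}, {76, 77, 78}; each meets A ∖ {77}, so x IS a limit point.
  x = 78: open {78} ∋ x has {78} ∩ (A ∖ {78}) = ∅, so x is NOT a limit point.
Collecting: A' = {76, 77}.


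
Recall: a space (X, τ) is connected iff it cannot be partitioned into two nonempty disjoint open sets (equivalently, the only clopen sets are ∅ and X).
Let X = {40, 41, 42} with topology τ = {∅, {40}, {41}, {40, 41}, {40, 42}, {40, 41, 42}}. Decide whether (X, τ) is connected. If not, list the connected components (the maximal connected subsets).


(X, τ) is disconnected; components = [{41}, {40, 42}].

Find clopen sets (U ∈ τ with X ∖ U ∈ τ):
  U = ∅, X ∖ U = {40, 41, 42} — both open, so U is clopen.
  U = {41}, X ∖ U = {40, 42} — both open, so U is clopen.
  U = {40, 42}, X ∖ U = {41} — both open, so U is clopen.
  U = {40, 41, 42}, X ∖ U = ∅ — both open, so U is clopen.
Nontrivial clopen(s) exist: e.g. {40, 42}. So (X, τ) is disconnected.
Compute connected components by grouping points that agree on all clopens:
  component: {41}
  component: {40, 42}


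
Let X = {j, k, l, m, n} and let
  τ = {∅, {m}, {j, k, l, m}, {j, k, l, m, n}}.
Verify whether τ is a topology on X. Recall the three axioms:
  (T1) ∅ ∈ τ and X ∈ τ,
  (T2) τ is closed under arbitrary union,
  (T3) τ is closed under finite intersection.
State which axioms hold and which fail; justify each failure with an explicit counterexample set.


τ IS a topology on X.

Axiom (T1): ∅ ∈ τ? Yes; X ∈ τ? Yes.
Axiom (T2/T3): check pairwise unions and intersections of members of τ.
All pairwise intersections and unions checked — each lies in τ. Therefore τ satisfies (T1), (T2), (T3): it IS a topology on X.


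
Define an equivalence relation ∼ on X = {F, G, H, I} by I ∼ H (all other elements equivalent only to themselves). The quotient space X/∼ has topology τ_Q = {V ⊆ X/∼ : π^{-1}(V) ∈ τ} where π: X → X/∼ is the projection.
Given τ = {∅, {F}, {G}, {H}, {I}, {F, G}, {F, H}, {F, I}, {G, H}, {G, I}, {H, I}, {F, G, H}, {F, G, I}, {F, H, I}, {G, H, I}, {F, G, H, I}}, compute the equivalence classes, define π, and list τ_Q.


X/∼ = {[F], [G], [H=I]}; |τ_Q| = 8.

Equivalence classes: [F], [G], [H=I].
Quotient map π: X → X/∼ sends F ↦ [F], G ↦ [G], H ↦ [H=I], I ↦ [H=I].
For each subset V ⊆ X/∼, compute π^{-1}(V) ⊆ X and check whether π^{-1}(V) ∈ τ. V is open in τ_Q iff π^{-1}(V) ∈ τ.
  V = {}: π^{-1}(V) = ∅ ∈ τ ✓.
  V = {[F]}: π^{-1}(V) = {F} ∈ τ ✓.
  V = {[G]}: π^{-1}(V) = {G} ∈ τ ✓.
  V = {[F], [G]}: π^{-1}(V) = {F, G} ∈ τ ✓.
  V = {[H=I]}: π^{-1}(V) = {H, I} ∈ τ ✓.
  V = {[F], [H=I]}: π^{-1}(V) = {F, H, I} ∈ τ ✓.
  V = {[G], [H=I]}: π^{-1}(V) = {G, H, I} ∈ τ ✓.
  V = {[F], [G], [H=I]}: π^{-1}(V) = {F, G, H, I} ∈ τ ✓.
Open sets in the quotient: τ_Q = {{}, {[F]}, {[G]}, {[F], [G]}, {[H=I]}, {[F], [H=I]}, {[G], [H=I]}, {[F], [G], [H=I]}} (8 elements).


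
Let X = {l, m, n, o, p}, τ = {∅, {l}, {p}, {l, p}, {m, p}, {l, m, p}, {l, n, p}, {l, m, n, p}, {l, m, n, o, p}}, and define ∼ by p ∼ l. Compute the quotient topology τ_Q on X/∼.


X/∼ = {[l=p], [m], [n], [o]}; |τ_Q| = 6.

Equivalence classes: [l=p], [m], [n], [o].
Quotient map π: X → X/∼ sends l ↦ [l=p], m ↦ [m], n ↦ [n], o ↦ [o], p ↦ [l=p].
For each subset V ⊆ X/∼, compute π^{-1}(V) ⊆ X and check whether π^{-1}(V) ∈ τ. V is open in τ_Q iff π^{-1}(V) ∈ τ.
  V = {}: π^{-1}(V) = ∅ ∈ τ ✓.
  V = {[l=p]}: π^{-1}(V) = {l, p} ∈ τ ✓.
  V = {[m]}: π^{-1}(V) = {m} ∉ τ ✗.
  V = {[l=p], [m]}: π^{-1}(V) = {l, m, p} ∈ τ ✓.
  V = {[n]}: π^{-1}(V) = {n} ∉ τ ✗.
  V = {[l=p], [n]}: π^{-1}(V) = {l, n, p} ∈ τ ✓.
  V = {[m], [n]}: π^{-1}(V) = {m, n} ∉ τ ✗.
  V = {[l=p], [m], [n]}: π^{-1}(V) = {l, m, n, p} ∈ τ ✓.
  V = {[o]}: π^{-1}(V) = {o} ∉ τ ✗.
  V = {[l=p], [o]}: π^{-1}(V) = {l, o, p} ∉ τ ✗.
  V = {[m], [o]}: π^{-1}(V) = {m, o} ∉ τ ✗.
  V = {[l=p], [m], [o]}: π^{-1}(V) = {l, m, o, p} ∉ τ ✗.
  V = {[n], [o]}: π^{-1}(V) = {n, o} ∉ τ ✗.
  V = {[l=p], [n], [o]}: π^{-1}(V) = {l, n, o, p} ∉ τ ✗.
  V = {[m], [n], [o]}: π^{-1}(V) = {m, n, o} ∉ τ ✗.
  V = {[l=p], [m], [n], [o]}: π^{-1}(V) = {l, m, n, o, p} ∈ τ ✓.
Open sets in the quotient: τ_Q = {{}, {[l=p]}, {[l=p], [m]}, {[l=p], [n]}, {[l=p], [m], [n]}, {[l=p], [m], [n], [o]}} (6 elements).


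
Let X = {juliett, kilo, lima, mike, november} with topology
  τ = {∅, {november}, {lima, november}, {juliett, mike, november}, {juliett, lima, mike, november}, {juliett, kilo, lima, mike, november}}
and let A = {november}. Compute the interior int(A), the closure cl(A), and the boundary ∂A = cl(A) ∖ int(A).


int(A) = {november}, cl(A) = {juliett, kilo, lima, mike, november}, ∂A = {juliett, kilo, lima, mike}.

Closed sets in (X, τ) are complements of opens:
  closed(X, τ) = {∅, {kilo}, {kilo, lima}, {juliett, kilo, mike}, {juliett, kilo, lima, mike}, {juliett, kilo, lima, mike, november}}.
int(A) = ⋃ {U ∈ τ : U ⊆ A}. Opens contained in A: ∅, {november}.
Taking the union of these: int(A) = {november}.
cl(A) = ⋂ {C closed : A ⊆ C}. Closed sets containing A: {juliett, kilo, lima, mike, november}.
Intersecting these: cl(A) = {juliett, kilo, lima, mike, november}.
∂A = cl(A) ∖ int(A) = {juliett, kilo, lima, mike, november} ∖ {november} = {juliett, kilo, lima, mike}.


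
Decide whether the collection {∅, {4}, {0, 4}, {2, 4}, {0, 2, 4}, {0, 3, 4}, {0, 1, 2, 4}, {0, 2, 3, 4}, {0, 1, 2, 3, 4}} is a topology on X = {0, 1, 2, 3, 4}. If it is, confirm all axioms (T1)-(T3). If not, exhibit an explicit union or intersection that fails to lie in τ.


τ IS a topology on X.

Axiom (T1): ∅ ∈ τ? Yes; X ∈ τ? Yes.
Axiom (T2/T3): check pairwise unions and intersections of members of τ.
All pairwise intersections and unions checked — each lies in τ. Therefore τ satisfies (T1), (T2), (T3): it IS a topology on X.


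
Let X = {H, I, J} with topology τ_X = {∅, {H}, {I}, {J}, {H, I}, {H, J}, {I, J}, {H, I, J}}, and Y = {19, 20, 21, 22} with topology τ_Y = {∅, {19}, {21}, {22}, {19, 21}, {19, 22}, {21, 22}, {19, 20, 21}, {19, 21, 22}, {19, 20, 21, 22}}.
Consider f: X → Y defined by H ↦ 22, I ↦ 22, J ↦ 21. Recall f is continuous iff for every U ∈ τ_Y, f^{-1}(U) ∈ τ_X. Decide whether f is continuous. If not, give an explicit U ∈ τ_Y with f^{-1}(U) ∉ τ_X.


f IS continuous.

Compute f^{-1}(U) for each U ∈ τ_Y:
  U = ∅: f^{-1}(U) = ∅ ∈ τ_X ✓.
  U = {19}: f^{-1}(U) = ∅ ∈ τ_X ✓.
  U = {21}: f^{-1}(U) = {J} ∈ τ_X ✓.
  U = {22}: f^{-1}(U) = {H, I} ∈ τ_X ✓.
  U = {19, 21}: f^{-1}(U) = {J} ∈ τ_X ✓.
  U = {19, 22}: f^{-1}(U) = {H, I} ∈ τ_X ✓.
  U = {21, 22}: f^{-1}(U) = {H, I, J} ∈ τ_X ✓.
  U = {19, 20, 21}: f^{-1}(U) = {J} ∈ τ_X ✓.
  U = {19, 21, 22}: f^{-1}(U) = {H, I, J} ∈ τ_X ✓.
  U = {19, 20, 21, 22}: f^{-1}(U) = {H, I, J} ∈ τ_X ✓.
Every preimage lies in τ_X, so f IS continuous.


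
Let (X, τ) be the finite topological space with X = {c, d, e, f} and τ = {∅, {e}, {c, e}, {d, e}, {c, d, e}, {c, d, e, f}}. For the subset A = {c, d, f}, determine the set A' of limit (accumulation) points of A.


A' = {f}

For each x ∈ X, list the open sets U ∈ τ with x ∈ U, then check whether U ∩ (A ∖ {x}) ≠ ∅ for every such U.
  x = c: open {c, e} ∋ x has {c, e} ∩ (A ∖ {c}) = ∅, so x is NOT a limit point.
  x = d: open {d, e} ∋ x has {d, e} ∩ (A ∖ {d}) = ∅, so x is NOT a limit point.
  x = e: open {e} ∋ x has {e} ∩ (A ∖ {e}) = ∅, so x is NOT a limit point.
  x = f: opens ∋ x are {c, d, e, f}; each meets A ∖ {f}, so x IS a limit point.
Collecting: A' = {f}.


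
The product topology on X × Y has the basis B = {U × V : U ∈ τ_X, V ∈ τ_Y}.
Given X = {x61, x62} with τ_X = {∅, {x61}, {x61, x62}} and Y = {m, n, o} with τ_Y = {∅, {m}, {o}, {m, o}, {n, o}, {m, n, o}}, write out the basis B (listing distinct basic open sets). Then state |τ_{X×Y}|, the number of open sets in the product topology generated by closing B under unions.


Basis B = {∅ × ∅, {x61} × {m}, {x61} × {o}, {x61} × {m, o}, {x61, x62} × {m}, {x61} × {n, o}, {x61, x62} × {o}, {x61} × {m, n, o}, {x61, x62} × {m, o}, {x61, x62} × {n, o}, {x61, x62} × {m, n, o}}; |τ_{X×Y}| = 18.

Enumerate products U × V with U ∈ τ_X, V ∈ τ_Y (deduplicated):
  ∅ × ∅ = {} (∅)
  {x61} × {m} = {(x61,m)}
  {x61} × {o} = {(x61,o)}
  {x61} × {m, o} = {(x61,m), (x61,o)}
  {x61, x62} × {m} = {(x61,m), (x62,m)}
  {x61} × {n, o} = {(x61,n), (x61,o)}
  {x61, x62} × {o} = {(x61,o), (x62,o)}
  {x61} × {m, n, o} = {(x61,m), (x61,n), (x61,o)}
  {x61, x62} × {m, o} = {(x61,m), (x61,o), (x62,m), (x62,o)}
  {x61, x62} × {n, o} = {(x61,n), (x61,o), (x62,n), (x62,o)}
  {x61, x62} × {m, n, o} = {(x61,m), (x61,n), (x61,o), (x62,m), (x62,n), (x62,o)}
These 11 distinct sets form the basis B.
Close under arbitrary unions to get τ_{X×Y}; counting gives |τ_{X×Y}| = 18.


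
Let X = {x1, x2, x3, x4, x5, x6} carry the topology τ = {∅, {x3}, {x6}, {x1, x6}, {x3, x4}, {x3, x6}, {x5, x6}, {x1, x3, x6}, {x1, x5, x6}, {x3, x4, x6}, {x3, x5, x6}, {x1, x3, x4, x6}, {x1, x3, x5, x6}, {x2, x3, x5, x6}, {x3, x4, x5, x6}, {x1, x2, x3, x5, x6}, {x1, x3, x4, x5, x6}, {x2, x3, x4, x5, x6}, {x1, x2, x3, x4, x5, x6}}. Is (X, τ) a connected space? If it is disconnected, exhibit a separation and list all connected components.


(X, τ) is connected.

Find clopen sets (U ∈ τ with X ∖ U ∈ τ):
  U = ∅, X ∖ U = {x1, x2, x3, x4, x5, x6} — both open, so U is clopen.
  U = {x1, x2, x3, x4, x5, x6}, X ∖ U = ∅ — both open, so U is clopen.
Only trivial clopens (∅ and X) exist, so (X, τ) is connected.
Compute connected components by grouping points that agree on all clopens:
  component: {x1, x2, x3, x4, x5, x6}


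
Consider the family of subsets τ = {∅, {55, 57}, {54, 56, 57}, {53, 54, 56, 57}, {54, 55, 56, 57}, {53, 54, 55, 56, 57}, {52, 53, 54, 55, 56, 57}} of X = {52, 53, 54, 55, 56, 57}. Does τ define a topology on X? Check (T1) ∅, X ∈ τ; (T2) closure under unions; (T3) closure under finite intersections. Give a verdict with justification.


τ is NOT a topology on X.

Axiom (T1): ∅ ∈ τ? Yes; X ∈ τ? Yes.
Axiom (T2/T3): check pairwise unions and intersections of members of τ.
Counterexample for (T3): {55, 57} ∩ {54, 56, 57} = {57} ∉ τ. Therefore τ is NOT a topology.


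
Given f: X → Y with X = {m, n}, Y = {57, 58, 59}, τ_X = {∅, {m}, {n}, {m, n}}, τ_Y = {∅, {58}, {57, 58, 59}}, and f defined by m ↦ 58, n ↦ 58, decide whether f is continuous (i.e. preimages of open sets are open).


f IS continuous.

Compute f^{-1}(U) for each U ∈ τ_Y:
  U = ∅: f^{-1}(U) = ∅ ∈ τ_X ✓.
  U = {58}: f^{-1}(U) = {m, n} ∈ τ_X ✓.
  U = {57, 58, 59}: f^{-1}(U) = {m, n} ∈ τ_X ✓.
Every preimage lies in τ_X, so f IS continuous.


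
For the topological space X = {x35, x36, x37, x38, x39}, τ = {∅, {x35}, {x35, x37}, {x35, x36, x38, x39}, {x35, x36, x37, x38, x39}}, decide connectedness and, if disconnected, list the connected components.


(X, τ) is connected.

Find clopen sets (U ∈ τ with X ∖ U ∈ τ):
  U = ∅, X ∖ U = {x35, x36, x37, x38, x39} — both open, so U is clopen.
  U = {x35, x36, x37, x38, x39}, X ∖ U = ∅ — both open, so U is clopen.
Only trivial clopens (∅ and X) exist, so (X, τ) is connected.
Compute connected components by grouping points that agree on all clopens:
  component: {x35, x36, x37, x38, x39}


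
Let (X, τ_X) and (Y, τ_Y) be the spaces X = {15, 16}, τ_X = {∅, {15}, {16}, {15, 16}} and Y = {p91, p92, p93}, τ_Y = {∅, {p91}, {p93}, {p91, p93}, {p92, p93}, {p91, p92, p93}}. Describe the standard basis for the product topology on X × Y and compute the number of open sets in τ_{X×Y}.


Basis B = {∅ × ∅, {15} × {p91}, {15} × {p93}, {16} × {p91}, {16} × {p93}, {15} × {p91, p93}, {15, 16} × {p91}, {15} × {p92, p93}, {15, 16} × {p93}, {16} × {p91, p93}, {16} × {p92, p93}, {15} × {p91, p92, p93}, {16} × {p91, p92, p93}, {15, 16} × {p91, p93}, {15, 16} × {p92, p93}, {15, 16} × {p91, p92, p93}}; |τ_{X×Y}| = 36.

Enumerate products U × V with U ∈ τ_X, V ∈ τ_Y (deduplicated):
  ∅ × ∅ = {} (∅)
  {15} × {p91} = {(15,p91)}
  {15} × {p93} = {(15,p93)}
  {16} × {p91} = {(16,p91)}
  {16} × {p93} = {(16,p93)}
  {15} × {p91, p93} = {(15,p91), (15,p93)}
  {15, 16} × {p91} = {(15,p91), (16,p91)}
  {15} × {p92, p93} = {(15,p92), (15,p93)}
  {15, 16} × {p93} = {(15,p93), (16,p93)}
  {16} × {p91, p93} = {(16,p91), (16,p93)}
  {16} × {p92, p93} = {(16,p92), (16,p93)}
  {15} × {p91, p92, p93} = {(15,p91), (15,p92), (15,p93)}
  {16} × {p91, p92, p93} = {(16,p91), (16,p92), (16,p93)}
  {15, 16} × {p91, p93} = {(15,p91), (15,p93), (16,p91), (16,p93)}
  {15, 16} × {p92, p93} = {(15,p92), (15,p93), (16,p92), (16,p93)}
  {15, 16} × {p91, p92, p93} = {(15,p91), (15,p92), (15,p93), (16,p91), (16,p92), (16,p93)}
These 16 distinct sets form the basis B.
Close under arbitrary unions to get τ_{X×Y}; counting gives |τ_{X×Y}| = 36.


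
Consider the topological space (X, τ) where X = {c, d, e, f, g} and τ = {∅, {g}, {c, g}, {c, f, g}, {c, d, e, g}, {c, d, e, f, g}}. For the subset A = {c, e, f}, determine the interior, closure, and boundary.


int(A) = ∅, cl(A) = {c, d, e, f}, ∂A = {c, d, e, f}.

Closed sets in (X, τ) are complements of opens:
  closed(X, τ) = {∅, {f}, {d, e}, {d, e, f}, {c, d, e, f}, {c, d, e, f, g}}.
int(A) = ⋃ {U ∈ τ : U ⊆ A}. Opens contained in A: ∅.
Taking the union of these: int(A) = ∅.
cl(A) = ⋂ {C closed : A ⊆ C}. Closed sets containing A: {c, d, e, f}, {c, d, e, f, g}.
Intersecting these: cl(A) = {c, d, e, f}.
∂A = cl(A) ∖ int(A) = {c, d, e, f} ∖ ∅ = {c, d, e, f}.


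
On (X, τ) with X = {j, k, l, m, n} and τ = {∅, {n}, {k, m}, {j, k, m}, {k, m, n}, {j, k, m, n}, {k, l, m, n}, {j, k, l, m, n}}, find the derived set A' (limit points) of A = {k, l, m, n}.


A' = {j, k, l, m}

For each x ∈ X, list the open sets U ∈ τ with x ∈ U, then check whether U ∩ (A ∖ {x}) ≠ ∅ for every such U.
  x = j: opens ∋ x are {j, k, m}, {j, k, m, n}, {j, k, l, m, n}; each meets A ∖ {j}, so x IS a limit point.
  x = k: opens ∋ x are {k, m}, {j, k, m}, {k, m, n}, {j, k, m, n}, {k, l, m, n}, {j, k, l, m, n}; each meets A ∖ {k}, so x IS a limit point.
  x = l: opens ∋ x are {k, l, m, n}, {j, k, l, m, n}; each meets A ∖ {l}, so x IS a limit point.
  x = m: opens ∋ x are {k, m}, {j, k, m}, {k, m, n}, {j, k, m, n}, {k, l, m, n}, {j, k, l, m, n}; each meets A ∖ {m}, so x IS a limit point.
  x = n: open {n} ∋ x has {n} ∩ (A ∖ {n}) = ∅, so x is NOT a limit point.
Collecting: A' = {j, k, l, m}.


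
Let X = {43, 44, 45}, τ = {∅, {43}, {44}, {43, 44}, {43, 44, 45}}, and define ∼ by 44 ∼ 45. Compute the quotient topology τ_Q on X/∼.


X/∼ = {[43], [44=45]}; |τ_Q| = 3.

Equivalence classes: [43], [44=45].
Quotient map π: X → X/∼ sends 43 ↦ [43], 44 ↦ [44=45], 45 ↦ [44=45].
For each subset V ⊆ X/∼, compute π^{-1}(V) ⊆ X and check whether π^{-1}(V) ∈ τ. V is open in τ_Q iff π^{-1}(V) ∈ τ.
  V = {}: π^{-1}(V) = ∅ ∈ τ ✓.
  V = {[43]}: π^{-1}(V) = {43} ∈ τ ✓.
  V = {[44=45]}: π^{-1}(V) = {44, 45} ∉ τ ✗.
  V = {[43], [44=45]}: π^{-1}(V) = {43, 44, 45} ∈ τ ✓.
Open sets in the quotient: τ_Q = {{}, {[43]}, {[43], [44=45]}} (3 elements).


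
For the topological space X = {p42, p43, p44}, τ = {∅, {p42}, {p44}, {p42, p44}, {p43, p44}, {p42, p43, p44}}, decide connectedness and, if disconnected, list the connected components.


(X, τ) is disconnected; components = [{p42}, {p43, p44}].

Find clopen sets (U ∈ τ with X ∖ U ∈ τ):
  U = ∅, X ∖ U = {p42, p43, p44} — both open, so U is clopen.
  U = {p42}, X ∖ U = {p43, p44} — both open, so U is clopen.
  U = {p43, p44}, X ∖ U = {p42} — both open, so U is clopen.
  U = {p42, p43, p44}, X ∖ U = ∅ — both open, so U is clopen.
Nontrivial clopen(s) exist: e.g. {p42}. So (X, τ) is disconnected.
Compute connected components by grouping points that agree on all clopens:
  component: {p42}
  component: {p43, p44}


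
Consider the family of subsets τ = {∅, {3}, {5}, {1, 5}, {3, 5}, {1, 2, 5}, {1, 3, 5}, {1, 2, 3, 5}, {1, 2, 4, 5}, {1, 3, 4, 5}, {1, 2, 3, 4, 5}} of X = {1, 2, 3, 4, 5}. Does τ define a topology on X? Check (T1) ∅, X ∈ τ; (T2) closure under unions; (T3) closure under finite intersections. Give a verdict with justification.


τ is NOT a topology on X.

Axiom (T1): ∅ ∈ τ? Yes; X ∈ τ? Yes.
Axiom (T2/T3): check pairwise unions and intersections of members of τ.
Counterexample for (T3): {1, 2, 4, 5} ∩ {1, 3, 4, 5} = {1, 4, 5} ∉ τ. Therefore τ is NOT a topology.


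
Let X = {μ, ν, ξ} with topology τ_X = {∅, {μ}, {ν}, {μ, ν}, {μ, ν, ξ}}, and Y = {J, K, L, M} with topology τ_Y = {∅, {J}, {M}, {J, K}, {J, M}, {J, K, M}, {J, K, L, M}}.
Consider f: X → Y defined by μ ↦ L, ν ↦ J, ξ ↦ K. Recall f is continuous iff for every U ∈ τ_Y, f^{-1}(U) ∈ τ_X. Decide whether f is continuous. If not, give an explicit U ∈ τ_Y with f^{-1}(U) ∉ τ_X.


f is NOT continuous.

Compute f^{-1}(U) for each U ∈ τ_Y:
  U = ∅: f^{-1}(U) = ∅ ∈ τ_X ✓.
  U = {J}: f^{-1}(U) = {ν} ∈ τ_X ✓.
  U = {M}: f^{-1}(U) = ∅ ∈ τ_X ✓.
  U = {J, K}: f^{-1}(U) = {ν, ξ} ∉ τ_X ✗.
  U = {J, M}: f^{-1}(U) = {ν} ∈ τ_X ✓.
  U = {J, K, M}: f^{-1}(U) = {ν, ξ} ∉ τ_X ✗.
  U = {J, K, L, M}: f^{-1}(U) = {μ, ν, ξ} ∈ τ_X ✓.
Found U = {J, K} with f^{-1}(U) = {ν, ξ} not in τ_X. Therefore f is NOT continuous.


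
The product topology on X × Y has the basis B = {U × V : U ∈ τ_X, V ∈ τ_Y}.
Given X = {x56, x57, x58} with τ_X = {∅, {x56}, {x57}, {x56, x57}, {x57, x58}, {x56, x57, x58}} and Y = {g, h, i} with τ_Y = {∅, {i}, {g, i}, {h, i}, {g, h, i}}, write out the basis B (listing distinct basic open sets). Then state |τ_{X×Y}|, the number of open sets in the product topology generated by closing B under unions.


Basis B = {∅ × ∅, {x56} × {i}, {x57} × {i}, {x56} × {g, i}, {x56} × {h, i}, {x56, x57} × {i}, {x57} × {g, i}, {x57} × {h, i}, {x57, x58} × {i}, {x56} × {g, h, i}, {x56, x57, x58} × {i}, {x57} × {g, h, i}, {x56, x57} × {g, i}, {x56, x57} × {h, i}, {x57, x58} × {g, i}, {x57, x58} × {h, i}, {x56, x57} × {g, h, i}, {x56, x57, x58} × {g, i}, {x56, x57, x58} × {h, i}, {x57, x58} × {g, h, i}, {x56, x57, x58} × {g, h, i}}; |τ_{X×Y}| = 70.

Enumerate products U × V with U ∈ τ_X, V ∈ τ_Y (deduplicated):
  ∅ × ∅ = {} (∅)
  {x56} × {i} = {(x56,i)}
  {x57} × {i} = {(x57,i)}
  {x56} × {g, i} = {(x56,g), (x56,i)}
  {x56} × {h, i} = {(x56,h), (x56,i)}
  {x56, x57} × {i} = {(x56,i), (x57,i)}
  {x57} × {g, i} = {(x57,g), (x57,i)}
  {x57} × {h, i} = {(x57,h), (x57,i)}
  {x57, x58} × {i} = {(x57,i), (x58,i)}
  {x56} × {g, h, i} = {(x56,g), (x56,h), (x56,i)}
  {x56, x57, x58} × {i} = {(x56,i), (x57,i), (x58,i)}
  {x57} × {g, h, i} = {(x57,g), (x57,h), (x57,i)}
  {x56, x57} × {g, i} = {(x56,g), (x56,i), (x57,g), (x57,i)}
  {x56, x57} × {h, i} = {(x56,h), (x56,i), (x57,h), (x57,i)}
  {x57, x58} × {g, i} = {(x57,g), (x57,i), (x58,g), (x58,i)}
  {x57, x58} × {h, i} = {(x57,h), (x57,i), (x58,h), (x58,i)}
  {x56, x57} × {g, h, i} = {(x56,g), (x56,h), (x56,i), (x57,g), (x57,h), (x57,i)}
  {x56, x57, x58} × {g, i} = {(x56,g), (x56,i), (x57,g), (x57,i), (x58,g), (x58,i)}
  {x56, x57, x58} × {h, i} = {(x56,h), (x56,i), (x57,h), (x57,i), (x58,h), (x58,i)}
  {x57, x58} × {g, h, i} = {(x57,g), (x57,h), (x57,i), (x58,g), (x58,h), (x58,i)}
  {x56, x57, x58} × {g, h, i} = {(x56,g), (x56,h), (x56,i), (x57,g), (x57,h), (x57,i), (x58,g), (x58,h), (x58,i)}
These 21 distinct sets form the basis B.
Close under arbitrary unions to get τ_{X×Y}; counting gives |τ_{X×Y}| = 70.


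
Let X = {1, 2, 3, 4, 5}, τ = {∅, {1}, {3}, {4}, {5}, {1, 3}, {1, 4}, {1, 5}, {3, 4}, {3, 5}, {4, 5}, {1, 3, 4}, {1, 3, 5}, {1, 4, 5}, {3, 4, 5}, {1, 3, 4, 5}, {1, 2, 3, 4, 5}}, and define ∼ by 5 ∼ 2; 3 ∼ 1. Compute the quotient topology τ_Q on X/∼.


X/∼ = {[1=3], [2=5], [4]}; |τ_Q| = 5.

Equivalence classes: [1=3], [2=5], [4].
Quotient map π: X → X/∼ sends 1 ↦ [1=3], 2 ↦ [2=5], 3 ↦ [1=3], 4 ↦ [4], 5 ↦ [2=5].
For each subset V ⊆ X/∼, compute π^{-1}(V) ⊆ X and check whether π^{-1}(V) ∈ τ. V is open in τ_Q iff π^{-1}(V) ∈ τ.
  V = {}: π^{-1}(V) = ∅ ∈ τ ✓.
  V = {[1=3]}: π^{-1}(V) = {1, 3} ∈ τ ✓.
  V = {[2=5]}: π^{-1}(V) = {2, 5} ∉ τ ✗.
  V = {[1=3], [2=5]}: π^{-1}(V) = {1, 2, 3, 5} ∉ τ ✗.
  V = {[4]}: π^{-1}(V) = {4} ∈ τ ✓.
  V = {[1=3], [4]}: π^{-1}(V) = {1, 3, 4} ∈ τ ✓.
  V = {[2=5], [4]}: π^{-1}(V) = {2, 4, 5} ∉ τ ✗.
  V = {[1=3], [2=5], [4]}: π^{-1}(V) = {1, 2, 3, 4, 5} ∈ τ ✓.
Open sets in the quotient: τ_Q = {{}, {[1=3]}, {[4]}, {[1=3], [4]}, {[1=3], [2=5], [4]}} (5 elements).


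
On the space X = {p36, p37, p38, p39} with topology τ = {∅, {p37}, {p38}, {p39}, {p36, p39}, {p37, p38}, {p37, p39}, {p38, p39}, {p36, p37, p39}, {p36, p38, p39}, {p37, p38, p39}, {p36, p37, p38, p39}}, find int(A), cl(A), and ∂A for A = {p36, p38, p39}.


int(A) = {p36, p38, p39}, cl(A) = {p36, p38, p39}, ∂A = ∅.

Closed sets in (X, τ) are complements of opens:
  closed(X, τ) = {∅, {p36}, {p37}, {p38}, {p36, p37}, {p36, p38}, {p36, p39}, {p37, p38}, {p36, p37, p38}, {p36, p37, p39}, {p36, p38, p39}, {p36, p37, p38, p39}}.
int(A) = ⋃ {U ∈ τ : U ⊆ A}. Opens contained in A: ∅, {p38}, {p39}, {p36, p39}, {p38, p39}, {p36, p38, p39}.
Taking the union of these: int(A) = {p36, p38, p39}.
cl(A) = ⋂ {C closed : A ⊆ C}. Closed sets containing A: {p36, p38, p39}, {p36, p37, p38, p39}.
Intersecting these: cl(A) = {p36, p38, p39}.
∂A = cl(A) ∖ int(A) = {p36, p38, p39} ∖ {p36, p38, p39} = ∅.


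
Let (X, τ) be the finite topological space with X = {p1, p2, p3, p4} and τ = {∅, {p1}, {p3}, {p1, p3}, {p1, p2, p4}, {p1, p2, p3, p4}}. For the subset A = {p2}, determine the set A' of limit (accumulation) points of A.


A' = {p4}

For each x ∈ X, list the open sets U ∈ τ with x ∈ U, then check whether U ∩ (A ∖ {x}) ≠ ∅ for every such U.
  x = p1: open {p1} ∋ x has {p1} ∩ (A ∖ {p1}) = ∅, so x is NOT a limit point.
  x = p2: open {p1, p2, p4} ∋ x has {p1, p2, p4} ∩ (A ∖ {p2}) = ∅, so x is NOT a limit point.
  x = p3: open {p3} ∋ x has {p3} ∩ (A ∖ {p3}) = ∅, so x is NOT a limit point.
  x = p4: opens ∋ x are {p1, p2, p4}, {p1, p2, p3, p4}; each meets A ∖ {p4}, so x IS a limit point.
Collecting: A' = {p4}.


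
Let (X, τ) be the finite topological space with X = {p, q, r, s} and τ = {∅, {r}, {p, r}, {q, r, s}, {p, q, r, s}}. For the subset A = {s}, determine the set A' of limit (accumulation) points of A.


A' = {q}

For each x ∈ X, list the open sets U ∈ τ with x ∈ U, then check whether U ∩ (A ∖ {x}) ≠ ∅ for every such U.
  x = p: open {p, r} ∋ x has {p, r} ∩ (A ∖ {p}) = ∅, so x is NOT a limit point.
  x = q: opens ∋ x are {q, r, s}, {p, q, r, s}; each meets A ∖ {q}, so x IS a limit point.
  x = r: open {r} ∋ x has {r} ∩ (A ∖ {r}) = ∅, so x is NOT a limit point.
  x = s: open {q, r, s} ∋ x has {q, r, s} ∩ (A ∖ {s}) = ∅, so x is NOT a limit point.
Collecting: A' = {q}.


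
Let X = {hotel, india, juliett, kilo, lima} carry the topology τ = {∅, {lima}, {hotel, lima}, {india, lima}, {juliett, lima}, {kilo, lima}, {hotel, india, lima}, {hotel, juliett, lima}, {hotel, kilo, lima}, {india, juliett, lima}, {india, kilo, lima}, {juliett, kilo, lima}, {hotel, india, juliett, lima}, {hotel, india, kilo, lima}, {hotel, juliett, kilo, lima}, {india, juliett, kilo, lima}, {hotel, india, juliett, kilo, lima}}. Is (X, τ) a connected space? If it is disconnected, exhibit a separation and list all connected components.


(X, τ) is connected.

Find clopen sets (U ∈ τ with X ∖ U ∈ τ):
  U = ∅, X ∖ U = {hotel, india, juliett, kilo, lima} — both open, so U is clopen.
  U = {hotel, india, juliett, kilo, lima}, X ∖ U = ∅ — both open, so U is clopen.
Only trivial clopens (∅ and X) exist, so (X, τ) is connected.
Compute connected components by grouping points that agree on all clopens:
  component: {hotel, india, juliett, kilo, lima}


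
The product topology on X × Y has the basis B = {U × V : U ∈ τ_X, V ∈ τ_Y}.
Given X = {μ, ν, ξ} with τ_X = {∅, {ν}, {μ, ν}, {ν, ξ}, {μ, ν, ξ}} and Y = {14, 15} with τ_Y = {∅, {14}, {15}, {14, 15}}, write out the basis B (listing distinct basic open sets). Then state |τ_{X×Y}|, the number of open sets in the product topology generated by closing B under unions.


Basis B = {∅ × ∅, {ν} × {14}, {ν} × {15}, {μ, ν} × {14}, {μ, ν} × {15}, {ν} × {14, 15}, {ν, ξ} × {14}, {ν, ξ} × {15}, {μ, ν, ξ} × {14}, {μ, ν, ξ} × {15}, {μ, ν} × {14, 15}, {ν, ξ} × {14, 15}, {μ, ν, ξ} × {14, 15}}; |τ_{X×Y}| = 25.

Enumerate products U × V with U ∈ τ_X, V ∈ τ_Y (deduplicated):
  ∅ × ∅ = {} (∅)
  {ν} × {14} = {(ν,14)}
  {ν} × {15} = {(ν,15)}
  {μ, ν} × {14} = {(μ,14), (ν,14)}
  {μ, ν} × {15} = {(μ,15), (ν,15)}
  {ν} × {14, 15} = {(ν,14), (ν,15)}
  {ν, ξ} × {14} = {(ν,14), (ξ,14)}
  {ν, ξ} × {15} = {(ν,15), (ξ,15)}
  {μ, ν, ξ} × {14} = {(μ,14), (ν,14), (ξ,14)}
  {μ, ν, ξ} × {15} = {(μ,15), (ν,15), (ξ,15)}
  {μ, ν} × {14, 15} = {(μ,14), (μ,15), (ν,14), (ν,15)}
  {ν, ξ} × {14, 15} = {(ν,14), (ν,15), (ξ,14), (ξ,15)}
  {μ, ν, ξ} × {14, 15} = {(μ,14), (μ,15), (ν,14), (ν,15), (ξ,14), (ξ,15)}
These 13 distinct sets form the basis B.
Close under arbitrary unions to get τ_{X×Y}; counting gives |τ_{X×Y}| = 25.


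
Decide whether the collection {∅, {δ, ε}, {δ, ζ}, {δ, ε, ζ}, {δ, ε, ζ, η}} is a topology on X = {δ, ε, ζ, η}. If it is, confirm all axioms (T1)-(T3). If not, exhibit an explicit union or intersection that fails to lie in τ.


τ is NOT a topology on X.

Axiom (T1): ∅ ∈ τ? Yes; X ∈ τ? Yes.
Axiom (T2/T3): check pairwise unions and intersections of members of τ.
Counterexample for (T3): {δ, ε} ∩ {δ, ζ} = {δ} ∉ τ. Therefore τ is NOT a topology.


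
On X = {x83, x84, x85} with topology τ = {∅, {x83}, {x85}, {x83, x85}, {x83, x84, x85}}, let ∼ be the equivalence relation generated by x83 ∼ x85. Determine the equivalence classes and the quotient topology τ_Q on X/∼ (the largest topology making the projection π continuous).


X/∼ = {[x83=x85], [x84]}; |τ_Q| = 3.

Equivalence classes: [x83=x85], [x84].
Quotient map π: X → X/∼ sends x83 ↦ [x83=x85], x84 ↦ [x84], x85 ↦ [x83=x85].
For each subset V ⊆ X/∼, compute π^{-1}(V) ⊆ X and check whether π^{-1}(V) ∈ τ. V is open in τ_Q iff π^{-1}(V) ∈ τ.
  V = {}: π^{-1}(V) = ∅ ∈ τ ✓.
  V = {[x83=x85]}: π^{-1}(V) = {x83, x85} ∈ τ ✓.
  V = {[x84]}: π^{-1}(V) = {x84} ∉ τ ✗.
  V = {[x83=x85], [x84]}: π^{-1}(V) = {x83, x84, x85} ∈ τ ✓.
Open sets in the quotient: τ_Q = {{}, {[x83=x85]}, {[x83=x85], [x84]}} (3 elements).
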